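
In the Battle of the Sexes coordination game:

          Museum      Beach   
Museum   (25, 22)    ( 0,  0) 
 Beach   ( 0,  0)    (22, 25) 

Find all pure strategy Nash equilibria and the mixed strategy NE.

Pure NE: (Museum, Museum) and (Beach, Beach); Mixed NE: p = 0.5319, q = 0.4681

Work:
Check pure NE:
(Museum, Museum): (25, 22) - no unilateral deviation beneficial
(Beach, Beach): (22, 25) - no unilateral deviation beneficial
Mixed NE: P1 plays Museum with p = 0.5319, P2 plays Museum with q = 0.4681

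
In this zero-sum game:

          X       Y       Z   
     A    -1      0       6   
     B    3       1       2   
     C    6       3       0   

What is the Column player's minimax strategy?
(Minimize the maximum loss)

Column should play Y, value = 3

Work:
Column player minimizes Row's maximum payoff:
Column X: max payoff to Row = 6
Column Y: max payoff to Row = 3
Column Z: max payoff to Row = 6
Minimum is 3, achieved by column Y.
Minimax strategy: Y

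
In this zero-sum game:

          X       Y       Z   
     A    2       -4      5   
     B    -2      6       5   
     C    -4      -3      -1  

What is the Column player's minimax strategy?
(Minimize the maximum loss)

Column should play X, value = 2

Work:
Column player minimizes Row's maximum payoff:
Column X: max payoff to Row = 2
Column Y: max payoff to Row = 6
Column Z: max payoff to Row = 5
Minimum is 2, achieved by column X.
Minimax strategy: X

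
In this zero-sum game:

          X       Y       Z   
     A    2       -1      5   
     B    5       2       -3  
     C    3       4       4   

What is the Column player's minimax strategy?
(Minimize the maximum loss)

Column should play Y, value = 4

Work:
Column player minimizes Row's maximum payoff:
Column X: max payoff to Row = 5
Column Y: max payoff to Row = 4
Column Z: max payoff to Row = 5
Minimum is 4, achieved by column Y.
Minimax strategy: Y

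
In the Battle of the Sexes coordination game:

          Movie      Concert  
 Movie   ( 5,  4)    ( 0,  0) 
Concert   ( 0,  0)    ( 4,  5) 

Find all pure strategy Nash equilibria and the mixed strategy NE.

Pure NE: (Movie, Movie) and (Concert, Concert); Mixed NE: p = 0.5556, q = 0.4444

Work:
Check pure NE:
(Movie, Movie): (5, 4) - no unilateral deviation beneficial
(Concert, Concert): (4, 5) - no unilateral deviation beneficial
Mixed NE: P1 plays Movie with p = 0.5556, P2 plays Movie with q = 0.4444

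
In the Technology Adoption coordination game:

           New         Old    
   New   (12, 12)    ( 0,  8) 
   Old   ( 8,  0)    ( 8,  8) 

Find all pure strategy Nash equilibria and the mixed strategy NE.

Pure NE: (New, New) and (Old, Old); Mixed NE: p = 0.6667, q = 0.6667

Work:
Check pure NE:
(New, New): (12, 12) - no unilateral deviation beneficial
(Old, Old): (8, 8) - no unilateral deviation beneficial
Mixed NE: P1 plays New with p = 0.6667, P2 plays New with q = 0.6667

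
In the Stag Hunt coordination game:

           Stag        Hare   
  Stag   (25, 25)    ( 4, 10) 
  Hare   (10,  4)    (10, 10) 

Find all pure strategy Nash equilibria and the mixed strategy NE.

Pure NE: (Stag, Stag) and (Hare, Hare); Mixed NE: p = 0.2857, q = 0.2857

Work:
Check pure NE:
(Stag, Stag): (25, 25) - no unilateral deviation beneficial
(Hare, Hare): (10, 10) - no unilateral deviation beneficial
Mixed NE: P1 plays Stag with p = 0.2857, P2 plays Stag with q = 0.2857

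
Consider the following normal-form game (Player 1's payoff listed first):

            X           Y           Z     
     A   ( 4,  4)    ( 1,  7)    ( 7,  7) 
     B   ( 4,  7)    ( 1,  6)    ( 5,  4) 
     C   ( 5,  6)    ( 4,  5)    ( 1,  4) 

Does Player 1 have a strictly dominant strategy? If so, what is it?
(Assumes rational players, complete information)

No strictly dominant strategy exists for Player 1

Work:
A strategy strictly dominates another if it gives a strictly higher payoff against every opponent action. Compare each pair of P1's strategies column-by-column:
  A vs B: [4 vs 4, 1 vs 1, 7 vs 5] → A does not strictly dominate B (column X: 4 ≤ 4)
  A vs C: [4 vs 5, 1 vs 4, 7 vs 1] → A does not strictly dominate C (column X: 4 ≤ 5)
  B vs A: [4 vs 4, 1 vs 1, 5 vs 7] → B does not strictly dominate A (column X: 4 ≤ 4)
  B vs C: [4 vs 5, 1 vs 4, 5 vs 1] → B does not strictly dominate C (column X: 4 ≤ 5)
  C vs A: [5 vs 4, 4 vs 1, 1 vs 7] → C does not strictly dominate A (column Z: 1 ≤ 7)
  C vs B: [5 vs 4, 4 vs 1, 1 vs 5] → C does not strictly dominate B (column Z: 1 ≤ 5)
No single strategy strictly dominates all others → no strictly dominant strategy.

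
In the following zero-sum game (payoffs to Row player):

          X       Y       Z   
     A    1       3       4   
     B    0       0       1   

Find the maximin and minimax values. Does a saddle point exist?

Maximin = 1, Minimax = 1, Saddle: True

Work:
Row minimums: [1, 0] → maximin = 1
Column maximums: [1, 3, 4] → minimax = 1
Saddle point exists! Game value = 1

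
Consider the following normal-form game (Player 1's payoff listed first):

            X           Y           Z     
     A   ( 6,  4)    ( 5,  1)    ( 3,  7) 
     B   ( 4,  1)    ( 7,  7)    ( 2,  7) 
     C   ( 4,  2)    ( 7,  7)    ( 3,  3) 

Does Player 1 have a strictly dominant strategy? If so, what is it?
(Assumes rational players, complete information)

No strictly dominant strategy exists for Player 1

Work:
A strategy strictly dominates another if it gives a strictly higher payoff against every opponent action. Compare each pair of P1's strategies column-by-column:
  A vs B: [6 vs 4, 5 vs 7, 3 vs 2] → A does not strictly dominate B (column Y: 5 ≤ 7)
  A vs C: [6 vs 4, 5 vs 7, 3 vs 3] → A does not strictly dominate C (column Y: 5 ≤ 7)
  B vs A: [4 vs 6, 7 vs 5, 2 vs 3] → B does not strictly dominate A (column X: 4 ≤ 6)
  B vs C: [4 vs 4, 7 vs 7, 2 vs 3] → B does not strictly dominate C (column X: 4 ≤ 4)
  C vs A: [4 vs 6, 7 vs 5, 3 vs 3] → C does not strictly dominate A (column X: 4 ≤ 6)
  C vs B: [4 vs 4, 7 vs 7, 3 vs 2] → C does not strictly dominate B (column X: 4 ≤ 4)
No single strategy strictly dominates all others → no strictly dominant strategy.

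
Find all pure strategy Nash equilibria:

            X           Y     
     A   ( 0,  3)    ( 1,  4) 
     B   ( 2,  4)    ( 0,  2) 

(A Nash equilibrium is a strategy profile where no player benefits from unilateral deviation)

Nash equilibrium: (A, Y), (B, X)

Work:
Best responses:
  P1 vs X: payoffs [0, 2] → best response B (payoff 2)
  P1 vs Y: payoffs [1, 0] → best response A (payoff 1)
  P2 vs A: payoffs [3, 4] → best response Y (payoff 4)
  P2 vs B: payoffs [4, 2] → best response X (payoff 4)
Mutual best responses: (A,Y), (B,X) → Nash equilibria.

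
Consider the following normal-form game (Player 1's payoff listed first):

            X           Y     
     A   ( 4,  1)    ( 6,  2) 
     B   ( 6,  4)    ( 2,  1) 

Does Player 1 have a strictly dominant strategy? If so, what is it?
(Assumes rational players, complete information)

No strictly dominant strategy exists for Player 1

Work:
A strategy strictly dominates another if it gives a strictly higher payoff against every opponent action. Compare each pair of P1's strategies column-by-column:
  A vs B: [4 vs 6, 6 vs 2] → A does not strictly dominate B (column X: 4 ≤ 6)
  B vs A: [6 vs 4, 2 vs 6] → B does not strictly dominate A (column Y: 2 ≤ 6)
No single strategy strictly dominates all others → no strictly dominant strategy.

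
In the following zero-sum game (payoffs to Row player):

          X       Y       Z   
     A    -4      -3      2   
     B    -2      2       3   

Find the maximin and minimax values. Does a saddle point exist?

Maximin = -2, Minimax = -2, Saddle: True

Work:
Row minimums: [-4, -2] → maximin = -2
Column maximums: [-2, 2, 3] → minimax = -2
Saddle point exists! Game value = -2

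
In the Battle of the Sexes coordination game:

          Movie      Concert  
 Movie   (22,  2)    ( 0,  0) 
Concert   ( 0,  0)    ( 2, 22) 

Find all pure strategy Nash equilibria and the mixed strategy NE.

Pure NE: (Movie, Movie) and (Concert, Concert); Mixed NE: p = 0.9167, q = 0.0833

Work:
Check pure NE:
(Movie, Movie): (22, 2) - no unilateral deviation beneficial
(Concert, Concert): (2, 22) - no unilateral deviation beneficial
Mixed NE: P1 plays Movie with p = 0.9167, P2 plays Movie with q = 0.0833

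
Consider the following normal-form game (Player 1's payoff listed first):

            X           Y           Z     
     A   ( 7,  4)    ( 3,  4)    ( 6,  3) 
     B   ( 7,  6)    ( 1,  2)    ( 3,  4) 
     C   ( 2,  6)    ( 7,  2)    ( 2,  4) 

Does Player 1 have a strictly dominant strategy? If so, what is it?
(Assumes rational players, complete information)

No strictly dominant strategy exists for Player 1

Work:
A strategy strictly dominates another if it gives a strictly higher payoff against every opponent action. Compare each pair of P1's strategies column-by-column:
  A vs B: [7 vs 7, 3 vs 1, 6 vs 3] → A does not strictly dominate B (column X: 7 ≤ 7)
  A vs C: [7 vs 2, 3 vs 7, 6 vs 2] → A does not strictly dominate C (column Y: 3 ≤ 7)
  B vs A: [7 vs 7, 1 vs 3, 3 vs 6] → B does not strictly dominate A (column X: 7 ≤ 7)
  B vs C: [7 vs 2, 1 vs 7, 3 vs 2] → B does not strictly dominate C (column Y: 1 ≤ 7)
  C vs A: [2 vs 7, 7 vs 3, 2 vs 6] → C does not strictly dominate A (column X: 2 ≤ 7)
  C vs B: [2 vs 7, 7 vs 1, 2 vs 3] → C does not strictly dominate B (column X: 2 ≤ 7)
No single strategy strictly dominates all others → no strictly dominant strategy.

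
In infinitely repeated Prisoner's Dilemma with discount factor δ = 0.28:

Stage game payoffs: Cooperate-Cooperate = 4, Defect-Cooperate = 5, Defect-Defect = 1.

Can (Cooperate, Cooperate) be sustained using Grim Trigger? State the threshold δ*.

δ* = 0.25; since δ = 0.28 ≥ 0.25, cooperation can be sustained

Work:
For Grim Trigger:
Cooperate forever: 4/(1-δ)
Defect then punished: 5 + 1·δ/(1-δ)
Need: 4/(1-δ) ≥ 5 + 1·δ/(1-δ)
Solving: δ ≥ (T-R)/(T-P) = (5-4)/(5-1) = 0.25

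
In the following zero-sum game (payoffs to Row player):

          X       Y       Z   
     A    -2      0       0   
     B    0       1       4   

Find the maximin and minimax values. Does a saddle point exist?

Maximin = 0, Minimax = 0, Saddle: True

Work:
Row minimums: [-2, 0] → maximin = 0
Column maximums: [0, 1, 4] → minimax = 0
Saddle point exists! Game value = 0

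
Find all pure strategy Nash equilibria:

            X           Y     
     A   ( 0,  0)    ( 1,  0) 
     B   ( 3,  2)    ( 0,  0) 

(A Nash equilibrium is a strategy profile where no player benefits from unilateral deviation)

Nash equilibrium: (A, Y), (B, X)

Work:
Best responses:
  P1 vs X: payoffs [0, 3] → best response B (payoff 3)
  P1 vs Y: payoffs [1, 0] → best response A (payoff 1)
  P2 vs A: payoffs [0, 0] → best response X/Y (payoff 0)
  P2 vs B: payoffs [2, 0] → best response X (payoff 2)
Mutual best responses: (A,Y), (B,X) → Nash equilibria.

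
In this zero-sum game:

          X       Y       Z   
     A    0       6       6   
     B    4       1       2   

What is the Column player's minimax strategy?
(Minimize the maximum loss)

Column should play X, value = 4

Work:
Column player minimizes Row's maximum payoff:
Column X: max payoff to Row = 4
Column Y: max payoff to Row = 6
Column Z: max payoff to Row = 6
Minimum is 4, achieved by column X.
Minimax strategy: X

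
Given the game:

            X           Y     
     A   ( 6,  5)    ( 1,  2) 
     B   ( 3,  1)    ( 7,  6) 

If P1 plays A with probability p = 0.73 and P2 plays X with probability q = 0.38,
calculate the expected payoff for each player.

E[P1] = 3.5966, E[P2] = 3.3992

Work:
E[P1] = p·q·π₁(A,X) + p·(1-q)·π₁(A,Y) + (1-p)·q·π₁(B,X) + (1-p)·(1-q)·π₁(B,Y)
= 0.73·0.38·6 + 0.73·0.62·1 + 0.27·0.38·3 + 0.27·0.62·7
= 3.5966

E[P2] = 3.3992 (similar calculation)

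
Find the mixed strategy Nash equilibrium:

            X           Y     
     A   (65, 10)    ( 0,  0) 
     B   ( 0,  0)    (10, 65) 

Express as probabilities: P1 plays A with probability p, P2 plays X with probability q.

p = 0.8667, q = 0.1333

Work:
Find probabilities that make opponent indifferent:
P2 chooses q to make P1 indifferent between A and B
P1 chooses p to make P2 indifferent between X and Y
Mixed NE: P1 plays (A: 0.8667, B: 0.1333), P2 plays (X: 0.1333, Y: 0.8667)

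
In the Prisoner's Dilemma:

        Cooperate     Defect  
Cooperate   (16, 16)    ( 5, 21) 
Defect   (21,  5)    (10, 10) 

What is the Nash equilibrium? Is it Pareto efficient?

(Defect, Defect) is NE; not Pareto efficient

Work:
Defect dominates Cooperate for both players:
If P2 cooperates: Defect (21) > Cooperate (16)
If P2 defects: Defect (10) > Cooperate (5)
NE: (Defect, Defect) with payoff (10, 10)
But (Cooperate, Cooperate) = (16, 16) Pareto dominates (10, 10)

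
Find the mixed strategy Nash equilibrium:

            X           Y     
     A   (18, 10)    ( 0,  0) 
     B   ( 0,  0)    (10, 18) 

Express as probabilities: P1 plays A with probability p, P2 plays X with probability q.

p = 0.6429, q = 0.3571

Work:
Find probabilities that make opponent indifferent:
P2 chooses q to make P1 indifferent between A and B
P1 chooses p to make P2 indifferent between X and Y
Mixed NE: P1 plays (A: 0.6429, B: 0.3571), P2 plays (X: 0.3571, Y: 0.6429)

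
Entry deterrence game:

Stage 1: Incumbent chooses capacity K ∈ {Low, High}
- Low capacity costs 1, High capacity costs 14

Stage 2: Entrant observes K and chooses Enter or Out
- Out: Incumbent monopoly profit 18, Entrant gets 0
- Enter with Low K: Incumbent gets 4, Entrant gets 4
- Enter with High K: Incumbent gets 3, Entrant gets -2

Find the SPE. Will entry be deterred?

SPE: (High, Enter|Low, Out|High); Entry deterred. Incumbent net profit = 4

Work:
After Low K: Entrant enters (4 > 0)
After High K: Entrant stays out (-2 < 0)
Incumbent: Low → 4−1=3, High → 18−14=4
Incumbent chooses High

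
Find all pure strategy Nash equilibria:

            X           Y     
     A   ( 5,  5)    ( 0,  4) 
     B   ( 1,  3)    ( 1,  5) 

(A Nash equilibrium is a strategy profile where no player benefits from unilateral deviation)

Nash equilibrium: (A, X), (B, Y)

Work:
Best responses:
  P1 vs X: payoffs [5, 1] → best response A (payoff 5)
  P1 vs Y: payoffs [0, 1] → best response B (payoff 1)
  P2 vs A: payoffs [5, 4] → best response X (payoff 5)
  P2 vs B: payoffs [3, 5] → best response Y (payoff 5)
Mutual best responses: (A,X), (B,Y) → Nash equilibria.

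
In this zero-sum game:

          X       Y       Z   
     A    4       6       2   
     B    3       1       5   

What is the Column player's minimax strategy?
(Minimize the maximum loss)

Column should play X, value = 4

Work:
Column player minimizes Row's maximum payoff:
Column X: max payoff to Row = 4
Column Y: max payoff to Row = 6
Column Z: max payoff to Row = 5
Minimum is 4, achieved by column X.
Minimax strategy: X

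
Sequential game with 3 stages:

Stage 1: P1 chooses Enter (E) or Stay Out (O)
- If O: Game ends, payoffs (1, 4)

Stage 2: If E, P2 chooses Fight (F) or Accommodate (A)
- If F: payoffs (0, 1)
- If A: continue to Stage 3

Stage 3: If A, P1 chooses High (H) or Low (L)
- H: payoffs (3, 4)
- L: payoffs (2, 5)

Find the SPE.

SPE: (E, A, H); Outcome (3, 4)

Work:
Stage 3: P1 chooses H (3 vs 2)
Stage 2: P2: F->1, A->4 (anticipating H). Choose A
Stage 1: P1: O->1, E->3 (anticipating A, H). Choose E
SPE path: E -> A -> H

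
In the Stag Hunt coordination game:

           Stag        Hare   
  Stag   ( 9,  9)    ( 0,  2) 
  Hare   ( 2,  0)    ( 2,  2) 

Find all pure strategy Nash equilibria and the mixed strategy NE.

Pure NE: (Stag, Stag) and (Hare, Hare); Mixed NE: p = 0.2222, q = 0.2222

Work:
Check pure NE:
(Stag, Stag): (9, 9) - no unilateral deviation beneficial
(Hare, Hare): (2, 2) - no unilateral deviation beneficial
Mixed NE: P1 plays Stag with p = 0.2222, P2 plays Stag with q = 0.2222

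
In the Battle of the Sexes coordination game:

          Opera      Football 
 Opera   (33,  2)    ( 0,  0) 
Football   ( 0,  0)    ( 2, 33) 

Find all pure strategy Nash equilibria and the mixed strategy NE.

Pure NE: (Opera, Opera) and (Football, Football); Mixed NE: p = 0.9429, q = 0.0571

Work:
Check pure NE:
(Opera, Opera): (33, 2) - no unilateral deviation beneficial
(Football, Football): (2, 33) - no unilateral deviation beneficial
Mixed NE: P1 plays Opera with p = 0.9429, P2 plays Opera with q = 0.0571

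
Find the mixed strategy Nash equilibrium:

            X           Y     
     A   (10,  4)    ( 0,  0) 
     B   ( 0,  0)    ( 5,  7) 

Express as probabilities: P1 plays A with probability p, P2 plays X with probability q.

p = 0.6364, q = 0.3333

Work:
Find probabilities that make opponent indifferent:
P2 chooses q to make P1 indifferent between A and B
P1 chooses p to make P2 indifferent between X and Y
Mixed NE: P1 plays (A: 0.6364, B: 0.3636), P2 plays (X: 0.3333, Y: 0.6667)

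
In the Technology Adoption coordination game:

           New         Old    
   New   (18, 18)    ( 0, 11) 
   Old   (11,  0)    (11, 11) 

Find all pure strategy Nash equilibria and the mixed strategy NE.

Pure NE: (New, New) and (Old, Old); Mixed NE: p = 0.6111, q = 0.6111

Work:
Check pure NE:
(New, New): (18, 18) - no unilateral deviation beneficial
(Old, Old): (11, 11) - no unilateral deviation beneficial
Mixed NE: P1 plays New with p = 0.6111, P2 plays New with q = 0.6111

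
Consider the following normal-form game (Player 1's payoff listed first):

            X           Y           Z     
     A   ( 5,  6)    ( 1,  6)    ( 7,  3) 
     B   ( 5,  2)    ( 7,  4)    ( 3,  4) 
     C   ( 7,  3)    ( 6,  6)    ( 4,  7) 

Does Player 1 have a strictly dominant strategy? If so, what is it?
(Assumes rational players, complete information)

No strictly dominant strategy exists for Player 1

Work:
A strategy strictly dominates another if it gives a strictly higher payoff against every opponent action. Compare each pair of P1's strategies column-by-column:
  A vs B: [5 vs 5, 1 vs 7, 7 vs 3] → A does not strictly dominate B (column X: 5 ≤ 5)
  A vs C: [5 vs 7, 1 vs 6, 7 vs 4] → A does not strictly dominate C (column X: 5 ≤ 7)
  B vs A: [5 vs 5, 7 vs 1, 3 vs 7] → B does not strictly dominate A (column X: 5 ≤ 5)
  B vs C: [5 vs 7, 7 vs 6, 3 vs 4] → B does not strictly dominate C (column X: 5 ≤ 7)
  C vs A: [7 vs 5, 6 vs 1, 4 vs 7] → C does not strictly dominate A (column Z: 4 ≤ 7)
  C vs B: [7 vs 5, 6 vs 7, 4 vs 3] → C does not strictly dominate B (column Y: 6 ≤ 7)
No single strategy strictly dominates all others → no strictly dominant strategy.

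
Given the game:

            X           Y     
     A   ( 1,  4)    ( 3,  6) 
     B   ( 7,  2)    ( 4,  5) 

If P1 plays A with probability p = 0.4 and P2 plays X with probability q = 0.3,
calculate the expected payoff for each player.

E[P1] = 3.9, E[P2] = 4.62

Work:
E[P1] = p·q·π₁(A,X) + p·(1-q)·π₁(A,Y) + (1-p)·q·π₁(B,X) + (1-p)·(1-q)·π₁(B,Y)
= 0.4·0.3·1 + 0.4·0.7·3 + 0.6·0.3·7 + 0.6·0.7·4
= 3.9

E[P2] = 4.62 (similar calculation)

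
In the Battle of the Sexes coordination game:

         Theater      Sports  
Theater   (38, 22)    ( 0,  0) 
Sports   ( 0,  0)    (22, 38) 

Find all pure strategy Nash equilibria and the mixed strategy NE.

Pure NE: (Theater, Theater) and (Sports, Sports); Mixed NE: p = 0.6333, q = 0.3667

Work:
Check pure NE:
(Theater, Theater): (38, 22) - no unilateral deviation beneficial
(Sports, Sports): (22, 38) - no unilateral deviation beneficial
Mixed NE: P1 plays Theater with p = 0.6333, P2 plays Theater with q = 0.3667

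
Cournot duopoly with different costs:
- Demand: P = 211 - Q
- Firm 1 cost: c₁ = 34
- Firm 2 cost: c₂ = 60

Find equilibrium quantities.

q₁* = 67.67, q₂* = 41.67

Work:
Reaction: q₁ = (211 - 34 - q₂)/2
Reaction: q₂ = (211 - 60 - q₁)/2
Solve simultaneously:
q₁* = (211 - 2×34 + 60)/3 = 67.67
q₂* = (211 - 2×60 + 34)/3 = 41.67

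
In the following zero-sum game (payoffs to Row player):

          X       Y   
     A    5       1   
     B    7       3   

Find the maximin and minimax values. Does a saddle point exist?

Maximin = 3, Minimax = 3, Saddle: True

Work:
Row minimums: [1, 3] → maximin = 3
Column maximums: [7, 3] → minimax = 3
Saddle point exists! Game value = 3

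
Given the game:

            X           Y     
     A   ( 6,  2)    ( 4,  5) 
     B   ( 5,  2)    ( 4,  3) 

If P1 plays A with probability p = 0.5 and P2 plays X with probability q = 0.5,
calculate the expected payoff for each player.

E[P1] = 4.75, E[P2] = 3.0

Work:
E[P1] = p·q·π₁(A,X) + p·(1-q)·π₁(A,Y) + (1-p)·q·π₁(B,X) + (1-p)·(1-q)·π₁(B,Y)
= 0.5·0.5·6 + 0.5·0.5·4 + 0.5·0.5·5 + 0.5·0.5·4
= 4.75

E[P2] = 3.0 (similar calculation)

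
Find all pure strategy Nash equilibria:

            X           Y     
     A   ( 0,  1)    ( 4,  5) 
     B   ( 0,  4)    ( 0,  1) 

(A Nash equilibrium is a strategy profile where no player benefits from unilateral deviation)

Nash equilibrium: (A, Y), (B, X)

Work:
Best responses:
  P1 vs X: payoffs [0, 0] → best response A/B (payoff 0)
  P1 vs Y: payoffs [4, 0] → best response A (payoff 4)
  P2 vs A: payoffs [1, 5] → best response Y (payoff 5)
  P2 vs B: payoffs [4, 1] → best response X (payoff 4)
Mutual best responses: (A,Y), (B,X) → Nash equilibria.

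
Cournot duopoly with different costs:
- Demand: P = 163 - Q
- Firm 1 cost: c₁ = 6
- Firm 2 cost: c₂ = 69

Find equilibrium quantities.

q₁* = 73.33, q₂* = 10.33

Work:
Reaction: q₁ = (163 - 6 - q₂)/2
Reaction: q₂ = (163 - 69 - q₁)/2
Solve simultaneously:
q₁* = (163 - 2×6 + 69)/3 = 73.33
q₂* = (163 - 2×69 + 6)/3 = 10.33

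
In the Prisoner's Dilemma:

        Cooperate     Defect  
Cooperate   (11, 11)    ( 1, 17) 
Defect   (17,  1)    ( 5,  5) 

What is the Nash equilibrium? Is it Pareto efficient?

(Defect, Defect) is NE; not Pareto efficient

Work:
Defect dominates Cooperate for both players:
If P2 cooperates: Defect (17) > Cooperate (11)
If P2 defects: Defect (5) > Cooperate (1)
NE: (Defect, Defect) with payoff (5, 5)
But (Cooperate, Cooperate) = (11, 11) Pareto dominates (5, 5)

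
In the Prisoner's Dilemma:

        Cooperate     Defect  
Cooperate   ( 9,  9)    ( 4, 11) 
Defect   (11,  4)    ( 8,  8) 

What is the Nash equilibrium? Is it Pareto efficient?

(Defect, Defect) is NE; not Pareto efficient

Work:
Defect dominates Cooperate for both players:
If P2 cooperates: Defect (11) > Cooperate (9)
If P2 defects: Defect (8) > Cooperate (4)
NE: (Defect, Defect) with payoff (8, 8)
But (Cooperate, Cooperate) = (9, 9) Pareto dominates (8, 8)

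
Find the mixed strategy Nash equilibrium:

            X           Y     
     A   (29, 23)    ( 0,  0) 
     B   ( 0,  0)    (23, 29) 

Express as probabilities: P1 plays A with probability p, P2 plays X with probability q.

p = 0.5577, q = 0.4423

Work:
Find probabilities that make opponent indifferent:
P2 chooses q to make P1 indifferent between A and B
P1 chooses p to make P2 indifferent between X and Y
Mixed NE: P1 plays (A: 0.5577, B: 0.4423), P2 plays (X: 0.4423, Y: 0.5577)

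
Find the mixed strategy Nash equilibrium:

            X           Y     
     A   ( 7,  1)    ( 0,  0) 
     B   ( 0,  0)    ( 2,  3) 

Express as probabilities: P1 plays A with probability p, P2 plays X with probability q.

p = 0.75, q = 0.2222

Work:
Find probabilities that make opponent indifferent:
P2 chooses q to make P1 indifferent between A and B
P1 chooses p to make P2 indifferent between X and Y
Mixed NE: P1 plays (A: 0.75, B: 0.25), P2 plays (X: 0.2222, Y: 0.7778)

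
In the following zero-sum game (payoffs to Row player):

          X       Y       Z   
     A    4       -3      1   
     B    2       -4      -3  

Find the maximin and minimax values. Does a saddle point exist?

Maximin = -3, Minimax = -3, Saddle: True

Work:
Row minimums: [-3, -4] → maximin = -3
Column maximums: [4, -3, 1] → minimax = -3
Saddle point exists! Game value = -3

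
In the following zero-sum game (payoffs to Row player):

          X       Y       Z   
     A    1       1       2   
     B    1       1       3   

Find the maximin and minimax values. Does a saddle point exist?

Maximin = 1, Minimax = 1, Saddle: True

Work:
Row minimums: [1, 1] → maximin = 1
Column maximums: [1, 1, 3] → minimax = 1
Saddle point exists! Game value = 1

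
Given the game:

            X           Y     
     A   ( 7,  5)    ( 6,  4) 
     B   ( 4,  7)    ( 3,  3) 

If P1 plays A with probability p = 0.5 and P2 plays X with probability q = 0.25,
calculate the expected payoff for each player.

E[P1] = 4.75, E[P2] = 4.125

Work:
E[P1] = p·q·π₁(A,X) + p·(1-q)·π₁(A,Y) + (1-p)·q·π₁(B,X) + (1-p)·(1-q)·π₁(B,Y)
= 0.5·0.25·7 + 0.5·0.75·6 + 0.5·0.25·4 + 0.5·0.75·3
= 4.75

E[P2] = 4.125 (similar calculation)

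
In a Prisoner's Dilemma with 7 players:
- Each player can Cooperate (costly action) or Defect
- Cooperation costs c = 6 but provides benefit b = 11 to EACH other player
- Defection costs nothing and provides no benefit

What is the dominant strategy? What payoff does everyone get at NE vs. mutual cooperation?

Dominant: Defect; NE payoff = 0; Coop payoff = 60

Work:
Defect dominates (saves cost c = 6, benefit to others is external)
NE: All defect → everyone gets 0
If all cooperate: each receives (6)×11 - 6 = 60
Social dilemma: 60 > 0 but NE gives 0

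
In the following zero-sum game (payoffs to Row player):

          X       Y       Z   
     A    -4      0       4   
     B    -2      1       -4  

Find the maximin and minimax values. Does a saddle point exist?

Maximin = -4, Minimax = -2, Saddle: False

Work:
Row minimums: [-4, -4] → maximin = -4
Column maximums: [-2, 1, 4] → minimax = -2
No saddle point (maximin ≠ minimax). Mixed strategy needed.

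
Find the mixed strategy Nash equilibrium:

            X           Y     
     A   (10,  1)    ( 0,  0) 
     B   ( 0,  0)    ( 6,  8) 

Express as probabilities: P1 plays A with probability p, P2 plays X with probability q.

p = 0.8889, q = 0.375

Work:
Find probabilities that make opponent indifferent:
P2 chooses q to make P1 indifferent between A and B
P1 chooses p to make P2 indifferent between X and Y
Mixed NE: P1 plays (A: 0.8889, B: 0.1111), P2 plays (X: 0.375, Y: 0.625)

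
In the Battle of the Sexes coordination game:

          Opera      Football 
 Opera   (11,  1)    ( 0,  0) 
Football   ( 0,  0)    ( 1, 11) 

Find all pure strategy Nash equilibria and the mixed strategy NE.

Pure NE: (Opera, Opera) and (Football, Football); Mixed NE: p = 0.9167, q = 0.0833

Work:
Check pure NE:
(Opera, Opera): (11, 1) - no unilateral deviation beneficial
(Football, Football): (1, 11) - no unilateral deviation beneficial
Mixed NE: P1 plays Opera with p = 0.9167, P2 plays Opera with q = 0.0833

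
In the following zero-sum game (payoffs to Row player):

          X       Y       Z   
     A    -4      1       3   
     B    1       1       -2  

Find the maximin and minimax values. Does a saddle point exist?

Maximin = -2, Minimax = 1, Saddle: False

Work:
Row minimums: [-4, -2] → maximin = -2
Column maximums: [1, 1, 3] → minimax = 1
No saddle point (maximin ≠ minimax). Mixed strategy needed.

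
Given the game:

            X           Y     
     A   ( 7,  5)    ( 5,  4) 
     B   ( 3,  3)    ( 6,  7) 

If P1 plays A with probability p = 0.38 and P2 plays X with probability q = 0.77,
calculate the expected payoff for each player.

E[P1] = 4.773, E[P2] = 4.243

Work:
E[P1] = p·q·π₁(A,X) + p·(1-q)·π₁(A,Y) + (1-p)·q·π₁(B,X) + (1-p)·(1-q)·π₁(B,Y)
= 0.38·0.77·7 + 0.38·0.23·5 + 0.62·0.77·3 + 0.62·0.23·6
= 4.773

E[P2] = 4.243 (similar calculation)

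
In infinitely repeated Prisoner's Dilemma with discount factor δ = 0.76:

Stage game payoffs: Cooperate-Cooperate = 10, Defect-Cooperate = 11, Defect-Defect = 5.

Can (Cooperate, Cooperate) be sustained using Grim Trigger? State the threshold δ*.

δ* = 0.1667; since δ = 0.76 ≥ 0.1667, cooperation can be sustained

Work:
For Grim Trigger:
Cooperate forever: 10/(1-δ)
Defect then punished: 11 + 5·δ/(1-δ)
Need: 10/(1-δ) ≥ 11 + 5·δ/(1-δ)
Solving: δ ≥ (T-R)/(T-P) = (11-10)/(11-5) = 0.1667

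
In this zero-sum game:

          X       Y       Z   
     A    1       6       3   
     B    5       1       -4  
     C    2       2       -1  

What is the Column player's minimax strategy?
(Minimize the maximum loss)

Column should play Z, value = 3

Work:
Column player minimizes Row's maximum payoff:
Column X: max payoff to Row = 5
Column Y: max payoff to Row = 6
Column Z: max payoff to Row = 3
Minimum is 3, achieved by column Z.
Minimax strategy: Z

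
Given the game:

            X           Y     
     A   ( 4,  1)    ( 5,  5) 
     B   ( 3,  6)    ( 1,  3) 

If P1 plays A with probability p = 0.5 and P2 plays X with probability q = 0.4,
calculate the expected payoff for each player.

E[P1] = 3.2, E[P2] = 3.8

Work:
E[P1] = p·q·π₁(A,X) + p·(1-q)·π₁(A,Y) + (1-p)·q·π₁(B,X) + (1-p)·(1-q)·π₁(B,Y)
= 0.5·0.4·4 + 0.5·0.6·5 + 0.5·0.4·3 + 0.5·0.6·1
= 3.2

E[P2] = 3.8 (similar calculation)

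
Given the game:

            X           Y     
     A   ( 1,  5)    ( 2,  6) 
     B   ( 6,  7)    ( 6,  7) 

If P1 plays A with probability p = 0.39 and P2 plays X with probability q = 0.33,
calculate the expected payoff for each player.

E[P1] = 4.3113, E[P2] = 6.4813

Work:
E[P1] = p·q·π₁(A,X) + p·(1-q)·π₁(A,Y) + (1-p)·q·π₁(B,X) + (1-p)·(1-q)·π₁(B,Y)
= 0.39·0.33·1 + 0.39·0.67·2 + 0.61·0.33·6 + 0.61·0.67·6
= 4.3113

E[P2] = 6.4813 (similar calculation)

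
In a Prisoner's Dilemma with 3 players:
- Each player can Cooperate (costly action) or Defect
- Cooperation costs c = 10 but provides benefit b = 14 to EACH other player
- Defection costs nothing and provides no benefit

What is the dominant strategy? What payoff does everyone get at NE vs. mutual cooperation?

Dominant: Defect; NE payoff = 0; Coop payoff = 18

Work:
Defect dominates (saves cost c = 10, benefit to others is external)
NE: All defect → everyone gets 0
If all cooperate: each receives (2)×14 - 10 = 18
Social dilemma: 18 > 0 but NE gives 0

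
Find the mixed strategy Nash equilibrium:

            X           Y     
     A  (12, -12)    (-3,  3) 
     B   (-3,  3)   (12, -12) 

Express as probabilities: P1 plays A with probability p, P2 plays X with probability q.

p = 0.5, q = 0.5

Work:
Find probabilities that make opponent indifferent:
P2 chooses q to make P1 indifferent between A and B
P1 chooses p to make P2 indifferent between X and Y
Mixed NE: P1 plays (A: 0.5, B: 0.5), P2 plays (X: 0.5, Y: 0.5)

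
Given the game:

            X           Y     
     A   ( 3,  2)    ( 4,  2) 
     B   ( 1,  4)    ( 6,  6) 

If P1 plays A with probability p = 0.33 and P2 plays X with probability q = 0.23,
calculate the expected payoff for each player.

E[P1] = 4.4936, E[P2] = 4.3718

Work:
E[P1] = p·q·π₁(A,X) + p·(1-q)·π₁(A,Y) + (1-p)·q·π₁(B,X) + (1-p)·(1-q)·π₁(B,Y)
= 0.33·0.23·3 + 0.33·0.77·4 + 0.67·0.23·1 + 0.67·0.77·6
= 4.4936

E[P2] = 4.3718 (similar calculation)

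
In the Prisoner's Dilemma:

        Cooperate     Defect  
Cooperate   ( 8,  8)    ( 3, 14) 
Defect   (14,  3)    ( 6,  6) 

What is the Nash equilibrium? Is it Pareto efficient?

(Defect, Defect) is NE; not Pareto efficient

Work:
Defect dominates Cooperate for both players:
If P2 cooperates: Defect (14) > Cooperate (8)
If P2 defects: Defect (6) > Cooperate (3)
NE: (Defect, Defect) with payoff (6, 6)
But (Cooperate, Cooperate) = (8, 8) Pareto dominates (6, 6)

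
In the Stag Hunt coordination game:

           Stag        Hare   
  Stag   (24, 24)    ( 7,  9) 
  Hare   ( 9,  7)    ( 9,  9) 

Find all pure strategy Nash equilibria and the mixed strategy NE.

Pure NE: (Stag, Stag) and (Hare, Hare); Mixed NE: p = 0.1176, q = 0.1176

Work:
Check pure NE:
(Stag, Stag): (24, 24) - no unilateral deviation beneficial
(Hare, Hare): (9, 9) - no unilateral deviation beneficial
Mixed NE: P1 plays Stag with p = 0.1176, P2 plays Stag with q = 0.1176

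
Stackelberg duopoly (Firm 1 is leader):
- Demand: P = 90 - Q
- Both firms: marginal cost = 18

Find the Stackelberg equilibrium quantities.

q₁* (leader) = 36.0, q₂* (follower) = 18.0

Work:
Follower's reaction: q₂ = (a - c - q₁)/2
Leader substitutes: π₁ = q₁·(a - q₁ - (a-c-q₁)/2 - c)
FOC: q₁* = (90 - 18)/2 = 36.00
Then: q₂* = (90 - 18 - 36.0)/2 = 18.00
Leader has first-mover advantage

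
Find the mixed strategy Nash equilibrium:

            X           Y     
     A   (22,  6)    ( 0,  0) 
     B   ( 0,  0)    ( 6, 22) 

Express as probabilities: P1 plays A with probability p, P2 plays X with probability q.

p = 0.7857, q = 0.2143

Work:
Find probabilities that make opponent indifferent:
P2 chooses q to make P1 indifferent between A and B
P1 chooses p to make P2 indifferent between X and Y
Mixed NE: P1 plays (A: 0.7857, B: 0.2143), P2 plays (X: 0.2143, Y: 0.7857)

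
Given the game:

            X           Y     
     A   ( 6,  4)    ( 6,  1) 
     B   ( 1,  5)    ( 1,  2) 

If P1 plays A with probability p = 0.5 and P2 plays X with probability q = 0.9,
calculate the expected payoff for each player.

E[P1] = 3.5, E[P2] = 4.2

Work:
E[P1] = p·q·π₁(A,X) + p·(1-q)·π₁(A,Y) + (1-p)·q·π₁(B,X) + (1-p)·(1-q)·π₁(B,Y)
= 0.5·0.9·6 + 0.5·0.1·6 + 0.5·0.9·1 + 0.5·0.1·1
= 3.5

E[P2] = 4.2 (similar calculation)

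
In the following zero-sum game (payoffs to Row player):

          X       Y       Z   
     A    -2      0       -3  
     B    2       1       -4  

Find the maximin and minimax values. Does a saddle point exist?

Maximin = -3, Minimax = -3, Saddle: True

Work:
Row minimums: [-3, -4] → maximin = -3
Column maximums: [2, 1, -3] → minimax = -3
Saddle point exists! Game value = -3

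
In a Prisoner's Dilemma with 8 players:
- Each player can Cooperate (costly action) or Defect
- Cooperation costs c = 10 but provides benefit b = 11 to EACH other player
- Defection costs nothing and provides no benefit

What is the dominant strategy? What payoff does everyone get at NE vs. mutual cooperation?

Dominant: Defect; NE payoff = 0; Coop payoff = 67

Work:
Defect dominates (saves cost c = 10, benefit to others is external)
NE: All defect → everyone gets 0
If all cooperate: each receives (7)×11 - 10 = 67
Social dilemma: 67 > 0 but NE gives 0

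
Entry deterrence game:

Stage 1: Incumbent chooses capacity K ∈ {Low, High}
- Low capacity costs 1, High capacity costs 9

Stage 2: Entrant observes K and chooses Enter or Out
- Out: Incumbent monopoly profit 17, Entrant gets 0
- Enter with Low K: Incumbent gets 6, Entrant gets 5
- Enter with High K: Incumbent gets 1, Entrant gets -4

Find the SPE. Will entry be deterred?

SPE: (High, Enter|Low, Out|High); Entry deterred. Incumbent net profit = 8

Work:
After Low K: Entrant enters (5 > 0)
After High K: Entrant stays out (-4 < 0)
Incumbent: Low → 6−1=5, High → 17−9=8
Incumbent chooses High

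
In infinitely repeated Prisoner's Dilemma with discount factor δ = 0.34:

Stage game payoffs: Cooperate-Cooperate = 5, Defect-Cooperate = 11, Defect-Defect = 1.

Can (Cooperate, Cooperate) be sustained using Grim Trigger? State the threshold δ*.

δ* = 0.6; since δ = 0.34 < 0.6, cooperation cannot be sustained

Work:
For Grim Trigger:
Cooperate forever: 5/(1-δ)
Defect then punished: 11 + 1·δ/(1-δ)
Need: 5/(1-δ) ≥ 11 + 1·δ/(1-δ)
Solving: δ ≥ (T-R)/(T-P) = (11-5)/(11-1) = 0.6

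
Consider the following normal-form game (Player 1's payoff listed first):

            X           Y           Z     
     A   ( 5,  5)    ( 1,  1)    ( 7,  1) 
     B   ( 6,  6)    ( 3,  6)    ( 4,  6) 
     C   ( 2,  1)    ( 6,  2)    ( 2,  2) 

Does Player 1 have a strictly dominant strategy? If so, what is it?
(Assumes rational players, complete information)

No strictly dominant strategy exists for Player 1

Work:
A strategy strictly dominates another if it gives a strictly higher payoff against every opponent action. Compare each pair of P1's strategies column-by-column:
  A vs B: [5 vs 6, 1 vs 3, 7 vs 4] → A does not strictly dominate B (column X: 5 ≤ 6)
  A vs C: [5 vs 2, 1 vs 6, 7 vs 2] → A does not strictly dominate C (column Y: 1 ≤ 6)
  B vs A: [6 vs 5, 3 vs 1, 4 vs 7] → B does not strictly dominate A (column Z: 4 ≤ 7)
  B vs C: [6 vs 2, 3 vs 6, 4 vs 2] → B does not strictly dominate C (column Y: 3 ≤ 6)
  C vs A: [2 vs 5, 6 vs 1, 2 vs 7] → C does not strictly dominate A (column X: 2 ≤ 5)
  C vs B: [2 vs 6, 6 vs 3, 2 vs 4] → C does not strictly dominate B (column X: 2 ≤ 6)
No single strategy strictly dominates all others → no strictly dominant strategy.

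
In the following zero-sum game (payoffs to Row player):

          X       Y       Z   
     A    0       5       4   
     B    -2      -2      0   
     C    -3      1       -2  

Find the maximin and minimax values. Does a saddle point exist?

Maximin = 0, Minimax = 0, Saddle: True

Work:
Row minimums: [0, -2, -3] → maximin = 0
Column maximums: [0, 5, 4] → minimax = 0
Saddle point exists! Game value = 0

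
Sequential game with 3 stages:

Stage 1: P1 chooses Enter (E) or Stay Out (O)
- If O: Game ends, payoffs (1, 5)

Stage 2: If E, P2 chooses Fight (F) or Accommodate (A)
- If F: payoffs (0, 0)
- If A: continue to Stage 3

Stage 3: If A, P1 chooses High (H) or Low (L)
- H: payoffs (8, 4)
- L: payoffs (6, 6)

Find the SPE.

SPE: (E, A, H); Outcome (8, 4)

Work:
Stage 3: P1 chooses H (8 vs 6)
Stage 2: P2: F->0, A->4 (anticipating H). Choose A
Stage 1: P1: O->1, E->8 (anticipating A, H). Choose E
SPE path: E -> A -> H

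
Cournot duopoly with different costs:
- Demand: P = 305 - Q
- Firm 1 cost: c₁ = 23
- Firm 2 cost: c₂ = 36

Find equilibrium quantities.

q₁* = 98.33, q₂* = 85.33

Work:
Reaction: q₁ = (305 - 23 - q₂)/2
Reaction: q₂ = (305 - 36 - q₁)/2
Solve simultaneously:
q₁* = (305 - 2×23 + 36)/3 = 98.33
q₂* = (305 - 2×36 + 23)/3 = 85.33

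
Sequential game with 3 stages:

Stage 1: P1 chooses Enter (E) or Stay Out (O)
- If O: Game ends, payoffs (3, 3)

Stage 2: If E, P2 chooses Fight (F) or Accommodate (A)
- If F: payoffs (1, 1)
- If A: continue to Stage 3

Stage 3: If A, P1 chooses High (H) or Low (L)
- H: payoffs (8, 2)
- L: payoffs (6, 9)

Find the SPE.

SPE: (E, A, H); Outcome (8, 2)

Work:
Stage 3: P1 chooses H (8 vs 6)
Stage 2: P2: F->1, A->2 (anticipating H). Choose A
Stage 1: P1: O->3, E->8 (anticipating A, H). Choose E
SPE path: E -> A -> H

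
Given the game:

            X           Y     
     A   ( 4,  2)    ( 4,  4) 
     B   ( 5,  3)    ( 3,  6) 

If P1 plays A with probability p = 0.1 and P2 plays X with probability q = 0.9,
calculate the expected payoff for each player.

E[P1] = 4.72, E[P2] = 3.19

Work:
E[P1] = p·q·π₁(A,X) + p·(1-q)·π₁(A,Y) + (1-p)·q·π₁(B,X) + (1-p)·(1-q)·π₁(B,Y)
= 0.1·0.9·4 + 0.1·0.1·4 + 0.9·0.9·5 + 0.9·0.1·3
= 4.72

E[P2] = 3.19 (similar calculation)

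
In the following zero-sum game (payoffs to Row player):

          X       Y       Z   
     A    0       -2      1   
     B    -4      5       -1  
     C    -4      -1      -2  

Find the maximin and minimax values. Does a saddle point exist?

Maximin = -2, Minimax = 0, Saddle: False

Work:
Row minimums: [-2, -4, -4] → maximin = -2
Column maximums: [0, 5, 1] → minimax = 0
No saddle point (maximin ≠ minimax). Mixed strategy needed.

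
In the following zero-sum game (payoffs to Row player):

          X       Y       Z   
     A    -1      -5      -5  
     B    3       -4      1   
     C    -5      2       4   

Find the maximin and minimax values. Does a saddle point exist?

Maximin = -4, Minimax = 2, Saddle: False

Work:
Row minimums: [-5, -4, -5] → maximin = -4
Column maximums: [3, 2, 4] → minimax = 2
No saddle point (maximin ≠ minimax). Mixed strategy needed.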